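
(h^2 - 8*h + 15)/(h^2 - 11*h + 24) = (h - 5)/(h - 8)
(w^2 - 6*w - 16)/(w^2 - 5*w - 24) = (w + 2)/(w + 3)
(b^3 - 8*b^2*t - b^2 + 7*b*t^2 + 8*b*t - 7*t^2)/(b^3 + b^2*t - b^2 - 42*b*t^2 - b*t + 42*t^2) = (-b^2 + 8*b*t - 7*t^2)/(-b^2 - b*t + 42*t^2)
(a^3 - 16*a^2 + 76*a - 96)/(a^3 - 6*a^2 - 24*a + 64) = (a - 6)/(a + 4)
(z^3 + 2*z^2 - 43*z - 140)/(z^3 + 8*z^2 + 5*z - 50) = (z^2 - 3*z - 28)/(z^2 + 3*z - 10)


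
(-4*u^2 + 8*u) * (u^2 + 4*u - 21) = -4*u^4 - 8*u^3 + 116*u^2 - 168*u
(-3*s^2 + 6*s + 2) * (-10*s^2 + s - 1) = 30*s^4 - 63*s^3 - 11*s^2 - 4*s - 2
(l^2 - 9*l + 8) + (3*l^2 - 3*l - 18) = 4*l^2 - 12*l - 10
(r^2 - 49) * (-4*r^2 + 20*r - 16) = -4*r^4 + 20*r^3 + 180*r^2 - 980*r + 784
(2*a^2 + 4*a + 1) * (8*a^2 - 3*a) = 16*a^4 + 26*a^3 - 4*a^2 - 3*a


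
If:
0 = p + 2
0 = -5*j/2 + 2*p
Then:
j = -8/5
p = -2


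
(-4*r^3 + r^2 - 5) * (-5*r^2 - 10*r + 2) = 20*r^5 + 35*r^4 - 18*r^3 + 27*r^2 + 50*r - 10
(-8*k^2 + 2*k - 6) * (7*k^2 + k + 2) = -56*k^4 + 6*k^3 - 56*k^2 - 2*k - 12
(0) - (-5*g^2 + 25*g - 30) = 5*g^2 - 25*g + 30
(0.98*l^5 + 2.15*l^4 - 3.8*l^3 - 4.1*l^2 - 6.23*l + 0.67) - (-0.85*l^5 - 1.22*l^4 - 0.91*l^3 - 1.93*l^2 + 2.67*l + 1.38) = 1.83*l^5 + 3.37*l^4 - 2.89*l^3 - 2.17*l^2 - 8.9*l - 0.71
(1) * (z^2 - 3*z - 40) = z^2 - 3*z - 40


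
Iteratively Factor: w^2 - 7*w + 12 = (w - 4)*(w - 3)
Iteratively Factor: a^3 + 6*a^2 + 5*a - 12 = (a - 1)*(a^2 + 7*a + 12) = (a - 1)*(a + 3)*(a + 4)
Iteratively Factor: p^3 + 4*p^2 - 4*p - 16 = (p - 2)*(p^2 + 6*p + 8) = (p - 2)*(p + 4)*(p + 2)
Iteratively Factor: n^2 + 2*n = (n)*(n + 2)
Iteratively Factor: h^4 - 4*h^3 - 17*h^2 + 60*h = (h - 5)*(h^3 + h^2 - 12*h) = (h - 5)*(h - 3)*(h^2 + 4*h) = (h - 5)*(h - 3)*(h + 4)*(h)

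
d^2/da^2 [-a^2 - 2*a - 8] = -2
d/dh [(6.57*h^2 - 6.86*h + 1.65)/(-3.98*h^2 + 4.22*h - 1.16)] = (0.422600000000003*h^2 - 2.1084*h + 0.994600000000001)/(15.8404*h^4 - 33.5912*h^3 + 27.042*h^2 - 9.7904*h + 1.3456)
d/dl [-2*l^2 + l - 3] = 1 - 4*l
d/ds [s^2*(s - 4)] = s*(3*s - 8)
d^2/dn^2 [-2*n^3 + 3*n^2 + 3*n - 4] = 6 - 12*n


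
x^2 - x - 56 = (x - 8)*(x + 7)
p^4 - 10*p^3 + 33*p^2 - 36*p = p*(p - 4)*(p - 3)^2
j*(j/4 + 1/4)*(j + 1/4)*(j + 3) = j^4/4 + 17*j^3/16 + j^2 + 3*j/16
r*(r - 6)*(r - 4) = r^3 - 10*r^2 + 24*r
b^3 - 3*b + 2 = (b - 1)^2*(b + 2)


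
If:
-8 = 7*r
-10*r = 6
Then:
No Solution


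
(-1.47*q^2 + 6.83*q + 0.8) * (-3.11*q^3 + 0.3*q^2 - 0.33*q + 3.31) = 4.5717*q^5 - 21.6823*q^4 + 0.0461*q^3 - 6.8796*q^2 + 22.3433*q + 2.648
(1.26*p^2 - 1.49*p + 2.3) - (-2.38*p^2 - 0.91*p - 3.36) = 3.64*p^2 - 0.58*p + 5.66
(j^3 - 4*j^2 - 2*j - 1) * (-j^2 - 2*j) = -j^5 + 2*j^4 + 10*j^3 + 5*j^2 + 2*j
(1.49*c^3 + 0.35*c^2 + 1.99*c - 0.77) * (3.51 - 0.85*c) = -1.2665*c^4 + 4.9324*c^3 - 0.463*c^2 + 7.6394*c - 2.7027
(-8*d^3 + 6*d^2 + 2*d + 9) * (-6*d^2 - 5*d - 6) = 48*d^5 + 4*d^4 + 6*d^3 - 100*d^2 - 57*d - 54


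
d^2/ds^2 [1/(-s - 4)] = -2/(s + 4)^3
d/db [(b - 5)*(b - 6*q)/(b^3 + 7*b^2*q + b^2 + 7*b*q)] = (b*(2*b - 6*q - 5)*(b^2 + 7*b*q + b + 7*q) - (b - 5)*(b - 6*q)*(3*b^2 + 14*b*q + 2*b + 7*q))/(b^2*(b^2 + 7*b*q + b + 7*q)^2)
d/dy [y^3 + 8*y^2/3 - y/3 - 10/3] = 3*y^2 + 16*y/3 - 1/3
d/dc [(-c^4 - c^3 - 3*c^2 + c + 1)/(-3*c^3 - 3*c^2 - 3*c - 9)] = (c^6 + 2*c^5 + c^4 + 16*c^3 + 16*c^2 + 20*c - 2)/(3*(c^6 + 2*c^5 + 3*c^4 + 8*c^3 + 7*c^2 + 6*c + 9))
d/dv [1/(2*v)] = -1/(2*v^2)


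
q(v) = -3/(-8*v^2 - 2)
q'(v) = -48*v/(-8*v^2 - 2)^2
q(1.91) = 0.10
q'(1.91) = -0.09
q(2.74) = 0.05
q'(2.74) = -0.03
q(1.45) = 0.16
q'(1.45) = -0.20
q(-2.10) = 0.08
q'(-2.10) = 0.07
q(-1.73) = 0.12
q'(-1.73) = 0.12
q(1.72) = 0.12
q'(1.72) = -0.13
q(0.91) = 0.35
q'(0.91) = -0.59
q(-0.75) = 0.46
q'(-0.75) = 0.85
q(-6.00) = 0.01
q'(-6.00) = 0.00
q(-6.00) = 0.01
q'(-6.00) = 0.00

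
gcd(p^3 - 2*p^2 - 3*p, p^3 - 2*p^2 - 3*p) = p^3 - 2*p^2 - 3*p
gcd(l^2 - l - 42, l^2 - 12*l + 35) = l - 7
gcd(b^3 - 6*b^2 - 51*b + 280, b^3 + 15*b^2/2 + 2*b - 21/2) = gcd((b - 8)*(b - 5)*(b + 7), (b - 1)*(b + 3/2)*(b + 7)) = b + 7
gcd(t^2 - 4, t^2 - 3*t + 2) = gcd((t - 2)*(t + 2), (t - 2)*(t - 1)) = t - 2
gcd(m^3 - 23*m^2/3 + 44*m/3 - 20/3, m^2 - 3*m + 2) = m - 2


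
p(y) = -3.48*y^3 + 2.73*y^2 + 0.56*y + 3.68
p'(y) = -10.44*y^2 + 5.46*y + 0.56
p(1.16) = 2.57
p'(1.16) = -7.15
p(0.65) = 4.24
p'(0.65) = -0.30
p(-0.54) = 4.72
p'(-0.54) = -5.43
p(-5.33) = 605.19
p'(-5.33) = -325.13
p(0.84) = 4.01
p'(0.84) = -2.22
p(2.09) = -14.99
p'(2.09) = -33.63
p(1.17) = 2.50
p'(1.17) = -7.34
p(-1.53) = 21.68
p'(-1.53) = -32.23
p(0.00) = 3.68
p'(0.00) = 0.56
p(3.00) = -64.03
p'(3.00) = -77.02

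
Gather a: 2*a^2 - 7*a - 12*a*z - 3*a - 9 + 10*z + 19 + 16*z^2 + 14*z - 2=2*a^2 + a*(-12*z - 10) + 16*z^2 + 24*z + 8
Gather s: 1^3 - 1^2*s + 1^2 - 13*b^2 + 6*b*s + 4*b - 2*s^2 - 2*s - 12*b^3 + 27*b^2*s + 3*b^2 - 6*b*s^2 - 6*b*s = -12*b^3 - 10*b^2 + 4*b + s^2*(-6*b - 2) + s*(27*b^2 - 3) + 2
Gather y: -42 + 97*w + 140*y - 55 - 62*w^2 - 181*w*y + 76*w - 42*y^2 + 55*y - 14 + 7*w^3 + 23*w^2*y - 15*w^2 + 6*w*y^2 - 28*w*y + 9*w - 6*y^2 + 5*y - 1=7*w^3 - 77*w^2 + 182*w + y^2*(6*w - 48) + y*(23*w^2 - 209*w + 200) - 112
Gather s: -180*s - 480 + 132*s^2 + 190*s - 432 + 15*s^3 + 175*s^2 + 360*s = 15*s^3 + 307*s^2 + 370*s - 912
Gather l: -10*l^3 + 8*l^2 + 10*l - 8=-10*l^3 + 8*l^2 + 10*l - 8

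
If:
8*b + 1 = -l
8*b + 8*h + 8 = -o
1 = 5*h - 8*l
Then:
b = 5*o/472 - 2/59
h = -8*o/59 - 57/59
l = -5*o/59 - 43/59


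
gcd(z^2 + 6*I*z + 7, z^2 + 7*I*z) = z + 7*I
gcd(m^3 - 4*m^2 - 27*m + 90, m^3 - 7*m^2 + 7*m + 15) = m - 3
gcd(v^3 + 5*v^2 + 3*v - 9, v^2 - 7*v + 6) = v - 1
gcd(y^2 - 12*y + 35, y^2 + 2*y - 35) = y - 5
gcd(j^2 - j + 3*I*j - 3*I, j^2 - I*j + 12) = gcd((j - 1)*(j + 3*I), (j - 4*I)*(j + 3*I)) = j + 3*I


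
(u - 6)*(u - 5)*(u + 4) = u^3 - 7*u^2 - 14*u + 120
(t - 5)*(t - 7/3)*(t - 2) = t^3 - 28*t^2/3 + 79*t/3 - 70/3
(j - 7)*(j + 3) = j^2 - 4*j - 21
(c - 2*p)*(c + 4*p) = c^2 + 2*c*p - 8*p^2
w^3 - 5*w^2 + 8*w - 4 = (w - 2)^2*(w - 1)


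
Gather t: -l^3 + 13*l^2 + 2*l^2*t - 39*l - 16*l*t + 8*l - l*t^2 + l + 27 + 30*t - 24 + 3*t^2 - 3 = -l^3 + 13*l^2 - 30*l + t^2*(3 - l) + t*(2*l^2 - 16*l + 30)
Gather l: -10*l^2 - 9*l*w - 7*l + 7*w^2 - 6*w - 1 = -10*l^2 + l*(-9*w - 7) + 7*w^2 - 6*w - 1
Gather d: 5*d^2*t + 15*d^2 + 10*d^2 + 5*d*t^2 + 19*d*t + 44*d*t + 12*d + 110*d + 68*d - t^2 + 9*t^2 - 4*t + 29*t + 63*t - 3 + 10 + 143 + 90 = d^2*(5*t + 25) + d*(5*t^2 + 63*t + 190) + 8*t^2 + 88*t + 240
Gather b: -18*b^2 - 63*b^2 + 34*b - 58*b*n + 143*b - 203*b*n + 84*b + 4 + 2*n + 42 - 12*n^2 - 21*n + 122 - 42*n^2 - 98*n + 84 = -81*b^2 + b*(261 - 261*n) - 54*n^2 - 117*n + 252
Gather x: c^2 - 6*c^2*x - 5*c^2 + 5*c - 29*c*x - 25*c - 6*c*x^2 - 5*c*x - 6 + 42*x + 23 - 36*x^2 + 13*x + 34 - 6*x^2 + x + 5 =-4*c^2 - 20*c + x^2*(-6*c - 42) + x*(-6*c^2 - 34*c + 56) + 56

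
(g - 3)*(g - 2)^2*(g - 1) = g^4 - 8*g^3 + 23*g^2 - 28*g + 12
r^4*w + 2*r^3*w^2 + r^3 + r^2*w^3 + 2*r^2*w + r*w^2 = r*(r + w)^2*(r*w + 1)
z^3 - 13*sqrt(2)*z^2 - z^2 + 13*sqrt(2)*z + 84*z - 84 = (z - 1)*(z - 7*sqrt(2))*(z - 6*sqrt(2))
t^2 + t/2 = t*(t + 1/2)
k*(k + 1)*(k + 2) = k^3 + 3*k^2 + 2*k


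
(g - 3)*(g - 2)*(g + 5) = g^3 - 19*g + 30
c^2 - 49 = (c - 7)*(c + 7)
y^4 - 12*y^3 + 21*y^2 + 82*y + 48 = (y - 8)*(y - 6)*(y + 1)^2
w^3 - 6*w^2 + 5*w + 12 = (w - 4)*(w - 3)*(w + 1)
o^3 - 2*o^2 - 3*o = o*(o - 3)*(o + 1)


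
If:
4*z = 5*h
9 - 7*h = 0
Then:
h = 9/7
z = 45/28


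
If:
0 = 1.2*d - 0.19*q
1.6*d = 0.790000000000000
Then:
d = 0.49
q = 3.12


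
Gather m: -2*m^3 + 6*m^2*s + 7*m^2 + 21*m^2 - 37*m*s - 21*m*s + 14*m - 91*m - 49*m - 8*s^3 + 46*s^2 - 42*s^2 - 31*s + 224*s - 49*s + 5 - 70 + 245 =-2*m^3 + m^2*(6*s + 28) + m*(-58*s - 126) - 8*s^3 + 4*s^2 + 144*s + 180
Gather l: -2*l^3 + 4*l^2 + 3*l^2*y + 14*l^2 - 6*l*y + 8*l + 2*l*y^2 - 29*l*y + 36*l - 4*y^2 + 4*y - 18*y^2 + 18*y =-2*l^3 + l^2*(3*y + 18) + l*(2*y^2 - 35*y + 44) - 22*y^2 + 22*y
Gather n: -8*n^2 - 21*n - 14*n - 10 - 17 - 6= -8*n^2 - 35*n - 33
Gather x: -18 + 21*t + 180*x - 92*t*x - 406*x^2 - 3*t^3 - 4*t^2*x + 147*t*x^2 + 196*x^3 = -3*t^3 + 21*t + 196*x^3 + x^2*(147*t - 406) + x*(-4*t^2 - 92*t + 180) - 18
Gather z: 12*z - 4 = 12*z - 4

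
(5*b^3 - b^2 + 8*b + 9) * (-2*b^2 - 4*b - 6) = -10*b^5 - 18*b^4 - 42*b^3 - 44*b^2 - 84*b - 54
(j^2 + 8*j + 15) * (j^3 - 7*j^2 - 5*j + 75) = j^5 + j^4 - 46*j^3 - 70*j^2 + 525*j + 1125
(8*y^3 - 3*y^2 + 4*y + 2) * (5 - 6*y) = -48*y^4 + 58*y^3 - 39*y^2 + 8*y + 10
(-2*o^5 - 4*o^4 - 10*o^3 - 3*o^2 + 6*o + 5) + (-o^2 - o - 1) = -2*o^5 - 4*o^4 - 10*o^3 - 4*o^2 + 5*o + 4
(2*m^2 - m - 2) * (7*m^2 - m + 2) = 14*m^4 - 9*m^3 - 9*m^2 - 4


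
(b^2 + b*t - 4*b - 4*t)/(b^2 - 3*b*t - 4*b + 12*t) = (-b - t)/(-b + 3*t)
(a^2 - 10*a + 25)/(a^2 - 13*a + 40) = (a - 5)/(a - 8)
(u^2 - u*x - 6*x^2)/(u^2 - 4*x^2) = (-u + 3*x)/(-u + 2*x)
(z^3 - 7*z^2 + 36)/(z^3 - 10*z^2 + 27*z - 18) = (z + 2)/(z - 1)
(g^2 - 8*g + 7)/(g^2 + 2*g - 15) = (g^2 - 8*g + 7)/(g^2 + 2*g - 15)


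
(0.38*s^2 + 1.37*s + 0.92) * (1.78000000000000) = 0.6764*s^2 + 2.4386*s + 1.6376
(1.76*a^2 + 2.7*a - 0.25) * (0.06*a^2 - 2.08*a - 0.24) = 0.1056*a^4 - 3.4988*a^3 - 6.0534*a^2 - 0.128*a + 0.06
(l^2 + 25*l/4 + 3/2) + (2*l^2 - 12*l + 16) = 3*l^2 - 23*l/4 + 35/2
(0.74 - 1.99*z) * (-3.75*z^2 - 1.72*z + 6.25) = 7.4625*z^3 + 0.6478*z^2 - 13.7103*z + 4.625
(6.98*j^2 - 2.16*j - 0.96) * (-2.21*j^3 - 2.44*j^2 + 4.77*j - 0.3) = -15.4258*j^5 - 12.2576*j^4 + 40.6866*j^3 - 10.0548*j^2 - 3.9312*j + 0.288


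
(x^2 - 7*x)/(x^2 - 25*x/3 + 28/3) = 3*x/(3*x - 4)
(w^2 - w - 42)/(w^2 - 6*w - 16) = (-w^2 + w + 42)/(-w^2 + 6*w + 16)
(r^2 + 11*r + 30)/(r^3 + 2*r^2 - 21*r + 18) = (r + 5)/(r^2 - 4*r + 3)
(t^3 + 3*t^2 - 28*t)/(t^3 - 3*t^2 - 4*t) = (t + 7)/(t + 1)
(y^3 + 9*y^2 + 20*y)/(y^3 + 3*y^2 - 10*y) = (y + 4)/(y - 2)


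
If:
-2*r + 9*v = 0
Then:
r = 9*v/2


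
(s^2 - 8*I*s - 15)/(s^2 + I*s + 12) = (s - 5*I)/(s + 4*I)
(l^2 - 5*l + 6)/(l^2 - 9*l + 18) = (l - 2)/(l - 6)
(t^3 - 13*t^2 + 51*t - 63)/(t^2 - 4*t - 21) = (t^2 - 6*t + 9)/(t + 3)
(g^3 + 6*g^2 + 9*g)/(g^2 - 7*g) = (g^2 + 6*g + 9)/(g - 7)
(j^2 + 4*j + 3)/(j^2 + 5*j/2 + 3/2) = 2*(j + 3)/(2*j + 3)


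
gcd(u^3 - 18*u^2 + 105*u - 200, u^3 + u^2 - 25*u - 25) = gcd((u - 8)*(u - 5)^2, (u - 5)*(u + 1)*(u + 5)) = u - 5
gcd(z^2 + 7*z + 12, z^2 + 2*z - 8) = z + 4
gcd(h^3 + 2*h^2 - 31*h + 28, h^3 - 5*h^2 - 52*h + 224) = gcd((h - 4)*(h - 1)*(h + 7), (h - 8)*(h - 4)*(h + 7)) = h^2 + 3*h - 28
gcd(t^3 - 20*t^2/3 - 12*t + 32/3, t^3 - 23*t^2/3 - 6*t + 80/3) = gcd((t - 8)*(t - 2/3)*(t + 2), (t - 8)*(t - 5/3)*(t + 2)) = t^2 - 6*t - 16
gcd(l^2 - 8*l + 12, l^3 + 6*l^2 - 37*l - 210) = l - 6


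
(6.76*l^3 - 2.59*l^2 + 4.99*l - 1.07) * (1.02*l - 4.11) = 6.8952*l^4 - 30.4254*l^3 + 15.7347*l^2 - 21.6003*l + 4.3977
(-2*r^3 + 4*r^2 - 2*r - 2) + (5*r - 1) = -2*r^3 + 4*r^2 + 3*r - 3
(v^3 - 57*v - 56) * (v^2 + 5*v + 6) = v^5 + 5*v^4 - 51*v^3 - 341*v^2 - 622*v - 336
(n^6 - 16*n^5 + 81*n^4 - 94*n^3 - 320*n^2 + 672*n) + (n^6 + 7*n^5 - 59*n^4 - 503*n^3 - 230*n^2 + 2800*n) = 2*n^6 - 9*n^5 + 22*n^4 - 597*n^3 - 550*n^2 + 3472*n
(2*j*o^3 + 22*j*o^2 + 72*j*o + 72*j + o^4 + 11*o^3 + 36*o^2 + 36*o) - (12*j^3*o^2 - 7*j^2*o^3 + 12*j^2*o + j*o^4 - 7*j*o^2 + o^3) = -12*j^3*o^2 + 7*j^2*o^3 - 12*j^2*o - j*o^4 + 2*j*o^3 + 29*j*o^2 + 72*j*o + 72*j + o^4 + 10*o^3 + 36*o^2 + 36*o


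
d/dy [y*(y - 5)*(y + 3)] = 3*y^2 - 4*y - 15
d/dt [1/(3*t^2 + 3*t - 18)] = (-2*t - 1)/(3*(t^2 + t - 6)^2)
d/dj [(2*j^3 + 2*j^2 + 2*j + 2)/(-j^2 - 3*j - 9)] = 2*(-j^4 - 6*j^3 - 29*j^2 - 16*j - 6)/(j^4 + 6*j^3 + 27*j^2 + 54*j + 81)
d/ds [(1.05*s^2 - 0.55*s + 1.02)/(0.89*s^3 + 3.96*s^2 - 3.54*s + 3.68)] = (-0.9345*s^4 + 0.979000000000001*s^3 - 4.2624*s^2 - 0.3504*s + 1.5868)/(0.7921*s^6 + 7.0488*s^5 + 9.3804*s^4 - 21.4864*s^3 + 41.6772*s^2 - 26.0544*s + 13.5424)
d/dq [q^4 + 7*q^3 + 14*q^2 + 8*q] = 4*q^3 + 21*q^2 + 28*q + 8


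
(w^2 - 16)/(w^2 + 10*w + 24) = (w - 4)/(w + 6)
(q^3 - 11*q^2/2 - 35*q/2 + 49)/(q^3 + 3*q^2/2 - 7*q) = (q - 7)/q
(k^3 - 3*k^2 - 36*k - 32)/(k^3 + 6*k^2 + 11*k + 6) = (k^2 - 4*k - 32)/(k^2 + 5*k + 6)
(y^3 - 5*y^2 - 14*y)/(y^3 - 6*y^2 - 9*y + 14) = y/(y - 1)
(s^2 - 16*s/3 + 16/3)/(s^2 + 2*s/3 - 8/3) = (s - 4)/(s + 2)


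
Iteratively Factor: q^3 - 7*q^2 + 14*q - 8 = (q - 1)*(q^2 - 6*q + 8) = (q - 2)*(q - 1)*(q - 4)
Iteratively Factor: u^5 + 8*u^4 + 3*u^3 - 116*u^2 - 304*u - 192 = (u + 4)*(u^4 + 4*u^3 - 13*u^2 - 64*u - 48) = (u - 4)*(u + 4)*(u^3 + 8*u^2 + 19*u + 12) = (u - 4)*(u + 4)^2*(u^2 + 4*u + 3) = (u - 4)*(u + 3)*(u + 4)^2*(u + 1)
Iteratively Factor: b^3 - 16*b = (b)*(b^2 - 16) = b*(b + 4)*(b - 4)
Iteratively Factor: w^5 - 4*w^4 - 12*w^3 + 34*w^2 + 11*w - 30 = (w - 5)*(w^4 + w^3 - 7*w^2 - w + 6) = (w - 5)*(w - 2)*(w^3 + 3*w^2 - w - 3) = (w - 5)*(w - 2)*(w + 3)*(w^2 - 1) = (w - 5)*(w - 2)*(w - 1)*(w + 3)*(w + 1)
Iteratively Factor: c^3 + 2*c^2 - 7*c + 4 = (c - 1)*(c^2 + 3*c - 4) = (c - 1)^2*(c + 4)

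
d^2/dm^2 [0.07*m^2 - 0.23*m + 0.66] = 0.140000000000000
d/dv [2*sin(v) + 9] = 2*cos(v)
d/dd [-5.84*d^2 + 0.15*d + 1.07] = 0.15 - 11.68*d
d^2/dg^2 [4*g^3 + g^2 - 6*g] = 24*g + 2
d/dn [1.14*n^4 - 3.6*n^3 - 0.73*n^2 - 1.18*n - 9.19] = 4.56*n^3 - 10.8*n^2 - 1.46*n - 1.18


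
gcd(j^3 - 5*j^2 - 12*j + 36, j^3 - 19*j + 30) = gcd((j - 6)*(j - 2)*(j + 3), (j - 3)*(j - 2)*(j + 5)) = j - 2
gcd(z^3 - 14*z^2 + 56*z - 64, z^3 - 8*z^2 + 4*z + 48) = z - 4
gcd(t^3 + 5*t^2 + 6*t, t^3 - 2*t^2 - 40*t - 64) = t + 2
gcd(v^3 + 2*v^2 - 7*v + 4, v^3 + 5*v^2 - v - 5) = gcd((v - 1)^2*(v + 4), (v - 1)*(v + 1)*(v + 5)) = v - 1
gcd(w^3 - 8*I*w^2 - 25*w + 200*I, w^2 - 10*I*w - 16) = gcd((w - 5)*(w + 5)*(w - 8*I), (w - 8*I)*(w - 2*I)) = w - 8*I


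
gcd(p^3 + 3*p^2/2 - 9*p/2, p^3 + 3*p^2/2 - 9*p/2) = p^3 + 3*p^2/2 - 9*p/2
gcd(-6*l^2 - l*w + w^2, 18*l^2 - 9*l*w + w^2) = -3*l + w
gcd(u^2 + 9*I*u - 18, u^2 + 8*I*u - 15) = u + 3*I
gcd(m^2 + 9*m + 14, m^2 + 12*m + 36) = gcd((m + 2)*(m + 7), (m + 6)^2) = 1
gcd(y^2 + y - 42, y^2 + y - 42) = y^2 + y - 42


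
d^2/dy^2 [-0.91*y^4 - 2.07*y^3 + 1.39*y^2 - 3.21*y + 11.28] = -10.92*y^2 - 12.42*y + 2.78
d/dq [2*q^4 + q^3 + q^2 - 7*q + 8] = 8*q^3 + 3*q^2 + 2*q - 7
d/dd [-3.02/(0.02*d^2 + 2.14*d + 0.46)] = (0.1208*d + 6.4628)/(0.02*d^2 + 2.14*d + 0.46)^2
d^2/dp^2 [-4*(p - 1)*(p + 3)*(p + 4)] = -24*p - 48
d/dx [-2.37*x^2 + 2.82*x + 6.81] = 2.82 - 4.74*x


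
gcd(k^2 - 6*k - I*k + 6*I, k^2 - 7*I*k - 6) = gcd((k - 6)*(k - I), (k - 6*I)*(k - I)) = k - I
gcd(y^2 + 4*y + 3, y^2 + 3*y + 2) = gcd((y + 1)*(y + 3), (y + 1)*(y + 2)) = y + 1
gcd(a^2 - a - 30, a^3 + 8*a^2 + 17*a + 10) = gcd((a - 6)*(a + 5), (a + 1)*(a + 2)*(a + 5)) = a + 5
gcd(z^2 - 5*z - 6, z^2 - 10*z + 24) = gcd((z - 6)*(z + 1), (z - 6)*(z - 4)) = z - 6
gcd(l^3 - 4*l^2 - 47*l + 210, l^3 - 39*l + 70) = l^2 + 2*l - 35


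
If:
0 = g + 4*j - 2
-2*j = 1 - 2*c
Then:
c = j + 1/2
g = 2 - 4*j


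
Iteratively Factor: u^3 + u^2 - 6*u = (u)*(u^2 + u - 6) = u*(u + 3)*(u - 2)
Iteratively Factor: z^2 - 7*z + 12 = (z - 4)*(z - 3)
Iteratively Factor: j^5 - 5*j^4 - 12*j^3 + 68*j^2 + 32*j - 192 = (j - 4)*(j^4 - j^3 - 16*j^2 + 4*j + 48) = (j - 4)*(j - 2)*(j^3 + j^2 - 14*j - 24) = (j - 4)*(j - 2)*(j + 2)*(j^2 - j - 12) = (j - 4)*(j - 2)*(j + 2)*(j + 3)*(j - 4)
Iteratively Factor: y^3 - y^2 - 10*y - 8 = (y + 2)*(y^2 - 3*y - 4) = (y + 1)*(y + 2)*(y - 4)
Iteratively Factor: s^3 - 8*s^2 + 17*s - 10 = (s - 1)*(s^2 - 7*s + 10) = (s - 2)*(s - 1)*(s - 5)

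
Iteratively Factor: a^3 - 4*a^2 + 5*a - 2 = (a - 1)*(a^2 - 3*a + 2) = (a - 2)*(a - 1)*(a - 1)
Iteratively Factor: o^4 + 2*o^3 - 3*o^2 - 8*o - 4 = (o + 2)*(o^3 - 3*o - 2) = (o + 1)*(o + 2)*(o^2 - o - 2) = (o - 2)*(o + 1)*(o + 2)*(o + 1)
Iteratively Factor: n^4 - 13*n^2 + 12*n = (n)*(n^3 - 13*n + 12) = n*(n + 4)*(n^2 - 4*n + 3) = n*(n - 3)*(n + 4)*(n - 1)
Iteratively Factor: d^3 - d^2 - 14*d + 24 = (d - 2)*(d^2 + d - 12) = (d - 3)*(d - 2)*(d + 4)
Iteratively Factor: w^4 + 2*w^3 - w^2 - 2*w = (w - 1)*(w^3 + 3*w^2 + 2*w) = (w - 1)*(w + 2)*(w^2 + w) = w*(w - 1)*(w + 2)*(w + 1)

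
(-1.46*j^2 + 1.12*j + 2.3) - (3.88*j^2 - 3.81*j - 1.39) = -5.34*j^2 + 4.93*j + 3.69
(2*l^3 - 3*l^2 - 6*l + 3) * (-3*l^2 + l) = -6*l^5 + 11*l^4 + 15*l^3 - 15*l^2 + 3*l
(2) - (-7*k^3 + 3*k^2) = 7*k^3 - 3*k^2 + 2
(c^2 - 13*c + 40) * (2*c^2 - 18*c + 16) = 2*c^4 - 44*c^3 + 330*c^2 - 928*c + 640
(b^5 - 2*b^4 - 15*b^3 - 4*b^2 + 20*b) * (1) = b^5 - 2*b^4 - 15*b^3 - 4*b^2 + 20*b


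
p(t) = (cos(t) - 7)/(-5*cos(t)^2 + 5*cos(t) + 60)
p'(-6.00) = 0.00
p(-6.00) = -0.10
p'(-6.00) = 0.00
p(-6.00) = -0.10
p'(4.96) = 0.02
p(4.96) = -0.11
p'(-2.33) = 0.04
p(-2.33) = -0.14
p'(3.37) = 0.01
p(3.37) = -0.16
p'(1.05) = -0.01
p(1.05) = -0.11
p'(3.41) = 0.02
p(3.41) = -0.16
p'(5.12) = 0.02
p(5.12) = -0.11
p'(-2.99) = 0.01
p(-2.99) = -0.16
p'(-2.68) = 0.03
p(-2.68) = -0.15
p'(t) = (-10*sin(t)*cos(t) + 5*sin(t))*(cos(t) - 7)/(-5*cos(t)^2 + 5*cos(t) + 60)^2 - sin(t)/(-5*cos(t)^2 + 5*cos(t) + 60) = (sin(t)^2 + 14*cos(t) - 20)*sin(t)/(5*(sin(t)^2 + cos(t) + 11)^2)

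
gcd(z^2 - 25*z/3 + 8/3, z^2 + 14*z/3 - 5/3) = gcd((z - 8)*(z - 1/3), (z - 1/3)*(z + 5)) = z - 1/3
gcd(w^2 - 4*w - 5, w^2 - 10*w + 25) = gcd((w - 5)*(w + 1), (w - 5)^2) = w - 5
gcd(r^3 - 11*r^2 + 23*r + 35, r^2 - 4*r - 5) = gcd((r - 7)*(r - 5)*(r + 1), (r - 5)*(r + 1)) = r^2 - 4*r - 5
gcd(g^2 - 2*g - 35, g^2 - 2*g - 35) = g^2 - 2*g - 35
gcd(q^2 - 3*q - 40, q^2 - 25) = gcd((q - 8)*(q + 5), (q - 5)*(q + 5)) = q + 5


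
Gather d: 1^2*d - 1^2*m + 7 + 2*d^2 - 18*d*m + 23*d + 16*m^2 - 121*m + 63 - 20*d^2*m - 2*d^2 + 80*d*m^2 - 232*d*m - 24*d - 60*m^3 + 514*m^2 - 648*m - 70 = -20*d^2*m + d*(80*m^2 - 250*m) - 60*m^3 + 530*m^2 - 770*m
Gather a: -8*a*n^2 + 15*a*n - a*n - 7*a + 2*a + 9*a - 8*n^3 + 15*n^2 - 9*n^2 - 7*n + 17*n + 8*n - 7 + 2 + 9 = a*(-8*n^2 + 14*n + 4) - 8*n^3 + 6*n^2 + 18*n + 4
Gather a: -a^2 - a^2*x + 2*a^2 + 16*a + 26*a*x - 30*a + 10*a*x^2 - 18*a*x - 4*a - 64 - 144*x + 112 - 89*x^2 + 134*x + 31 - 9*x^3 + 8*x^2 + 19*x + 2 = a^2*(1 - x) + a*(10*x^2 + 8*x - 18) - 9*x^3 - 81*x^2 + 9*x + 81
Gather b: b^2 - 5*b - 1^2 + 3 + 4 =b^2 - 5*b + 6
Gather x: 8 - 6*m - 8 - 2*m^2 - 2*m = -2*m^2 - 8*m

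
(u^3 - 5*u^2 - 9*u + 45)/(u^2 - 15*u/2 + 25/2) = 2*(u^2 - 9)/(2*u - 5)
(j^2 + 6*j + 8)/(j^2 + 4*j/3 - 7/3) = 3*(j^2 + 6*j + 8)/(3*j^2 + 4*j - 7)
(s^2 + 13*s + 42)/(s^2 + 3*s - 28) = (s + 6)/(s - 4)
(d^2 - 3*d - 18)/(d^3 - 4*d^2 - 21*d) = (d - 6)/(d*(d - 7))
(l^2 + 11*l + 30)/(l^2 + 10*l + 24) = (l + 5)/(l + 4)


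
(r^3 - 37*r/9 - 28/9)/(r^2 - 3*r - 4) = (r^2 - r - 28/9)/(r - 4)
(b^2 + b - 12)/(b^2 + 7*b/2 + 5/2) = 2*(b^2 + b - 12)/(2*b^2 + 7*b + 5)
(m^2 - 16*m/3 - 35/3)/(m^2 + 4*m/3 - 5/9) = 3*(m - 7)/(3*m - 1)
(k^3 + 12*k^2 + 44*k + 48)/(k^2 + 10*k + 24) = k + 2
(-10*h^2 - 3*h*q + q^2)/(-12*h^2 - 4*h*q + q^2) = (-5*h + q)/(-6*h + q)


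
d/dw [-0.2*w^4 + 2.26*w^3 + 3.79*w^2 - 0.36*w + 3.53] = -0.8*w^3 + 6.78*w^2 + 7.58*w - 0.36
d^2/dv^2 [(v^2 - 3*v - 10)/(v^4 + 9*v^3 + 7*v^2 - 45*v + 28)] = 2*(3*v^6 + 15*v^5 - 215*v^4 - 2317*v^3 - 10002*v^2 - 23798*v - 21286)/(v^10 + 29*v^9 + 321*v^8 + 1585*v^7 + 2351*v^6 - 6873*v^5 - 18709*v^4 + 20539*v^3 + 40740*v^2 - 61936*v + 21952)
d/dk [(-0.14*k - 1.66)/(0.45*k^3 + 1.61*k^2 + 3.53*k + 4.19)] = (0.126*k^3 + 2.4664*k^2 + 5.3452*k + 5.2732)/(0.2025*k^6 + 1.449*k^5 + 5.7691*k^4 + 15.1376*k^3 + 25.9527*k^2 + 29.5814*k + 17.5561)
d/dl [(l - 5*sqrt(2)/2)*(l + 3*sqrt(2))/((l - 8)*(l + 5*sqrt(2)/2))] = (-16*l^2 + 4*sqrt(2)*l^2 - 80*sqrt(2)*l + 60*l - 280 + 75*sqrt(2))/(2*l^4 - 32*l^3 + 10*sqrt(2)*l^3 - 160*sqrt(2)*l^2 + 153*l^2 - 400*l + 640*sqrt(2)*l + 1600)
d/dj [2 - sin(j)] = -cos(j)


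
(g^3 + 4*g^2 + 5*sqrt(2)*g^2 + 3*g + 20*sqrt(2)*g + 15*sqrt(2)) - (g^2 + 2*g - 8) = g^3 + 3*g^2 + 5*sqrt(2)*g^2 + g + 20*sqrt(2)*g + 8 + 15*sqrt(2)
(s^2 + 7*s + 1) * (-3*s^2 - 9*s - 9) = -3*s^4 - 30*s^3 - 75*s^2 - 72*s - 9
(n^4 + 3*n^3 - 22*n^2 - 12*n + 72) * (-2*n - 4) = -2*n^5 - 10*n^4 + 32*n^3 + 112*n^2 - 96*n - 288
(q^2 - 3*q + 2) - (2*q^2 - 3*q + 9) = -q^2 - 7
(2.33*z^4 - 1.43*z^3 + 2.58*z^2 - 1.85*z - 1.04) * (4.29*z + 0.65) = 9.9957*z^5 - 4.6202*z^4 + 10.1387*z^3 - 6.2595*z^2 - 5.6641*z - 0.676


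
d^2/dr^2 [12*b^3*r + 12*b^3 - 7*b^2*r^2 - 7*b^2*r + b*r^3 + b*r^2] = 2*b*(-7*b + 3*r + 1)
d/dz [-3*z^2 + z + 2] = 1 - 6*z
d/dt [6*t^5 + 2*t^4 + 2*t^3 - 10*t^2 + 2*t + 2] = 30*t^4 + 8*t^3 + 6*t^2 - 20*t + 2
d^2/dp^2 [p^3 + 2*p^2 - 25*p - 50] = 6*p + 4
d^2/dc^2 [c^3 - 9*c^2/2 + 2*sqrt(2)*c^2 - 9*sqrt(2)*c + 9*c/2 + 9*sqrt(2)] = 6*c - 9 + 4*sqrt(2)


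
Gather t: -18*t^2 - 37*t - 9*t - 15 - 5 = -18*t^2 - 46*t - 20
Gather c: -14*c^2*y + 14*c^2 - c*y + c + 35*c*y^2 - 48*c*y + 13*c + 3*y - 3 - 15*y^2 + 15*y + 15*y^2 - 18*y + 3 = c^2*(14 - 14*y) + c*(35*y^2 - 49*y + 14)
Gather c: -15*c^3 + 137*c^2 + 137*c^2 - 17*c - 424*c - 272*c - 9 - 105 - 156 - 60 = -15*c^3 + 274*c^2 - 713*c - 330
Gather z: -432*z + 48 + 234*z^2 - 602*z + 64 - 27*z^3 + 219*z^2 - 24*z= -27*z^3 + 453*z^2 - 1058*z + 112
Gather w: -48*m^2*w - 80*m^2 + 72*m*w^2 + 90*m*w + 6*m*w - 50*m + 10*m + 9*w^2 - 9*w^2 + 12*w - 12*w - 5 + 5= -80*m^2 + 72*m*w^2 - 40*m + w*(-48*m^2 + 96*m)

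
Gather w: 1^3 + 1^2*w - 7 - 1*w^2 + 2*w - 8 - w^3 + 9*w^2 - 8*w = -w^3 + 8*w^2 - 5*w - 14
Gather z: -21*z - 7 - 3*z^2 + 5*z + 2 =-3*z^2 - 16*z - 5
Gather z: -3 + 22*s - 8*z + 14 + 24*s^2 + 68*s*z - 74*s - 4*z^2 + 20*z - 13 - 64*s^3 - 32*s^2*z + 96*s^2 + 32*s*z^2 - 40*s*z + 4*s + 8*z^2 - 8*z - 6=-64*s^3 + 120*s^2 - 48*s + z^2*(32*s + 4) + z*(-32*s^2 + 28*s + 4) - 8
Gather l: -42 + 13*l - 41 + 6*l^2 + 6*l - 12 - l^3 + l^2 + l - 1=-l^3 + 7*l^2 + 20*l - 96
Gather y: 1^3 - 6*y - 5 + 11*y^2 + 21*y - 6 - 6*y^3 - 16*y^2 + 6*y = -6*y^3 - 5*y^2 + 21*y - 10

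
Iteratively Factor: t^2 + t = (t)*(t + 1)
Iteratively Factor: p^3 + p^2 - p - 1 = (p + 1)*(p^2 - 1) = (p - 1)*(p + 1)*(p + 1)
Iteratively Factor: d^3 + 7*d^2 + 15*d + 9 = (d + 3)*(d^2 + 4*d + 3) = (d + 3)^2*(d + 1)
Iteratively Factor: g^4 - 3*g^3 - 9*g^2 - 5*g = (g)*(g^3 - 3*g^2 - 9*g - 5) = g*(g - 5)*(g^2 + 2*g + 1) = g*(g - 5)*(g + 1)*(g + 1)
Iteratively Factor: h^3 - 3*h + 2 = (h - 1)*(h^2 + h - 2) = (h - 1)^2*(h + 2)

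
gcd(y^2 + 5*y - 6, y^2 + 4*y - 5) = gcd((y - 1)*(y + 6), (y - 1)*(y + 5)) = y - 1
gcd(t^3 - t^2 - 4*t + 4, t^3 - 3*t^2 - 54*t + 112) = t - 2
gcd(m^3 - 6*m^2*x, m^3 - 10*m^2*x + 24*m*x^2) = -m^2 + 6*m*x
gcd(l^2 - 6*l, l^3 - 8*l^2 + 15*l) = l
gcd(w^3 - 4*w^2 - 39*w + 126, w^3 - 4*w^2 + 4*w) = 1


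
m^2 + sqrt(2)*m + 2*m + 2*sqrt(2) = (m + 2)*(m + sqrt(2))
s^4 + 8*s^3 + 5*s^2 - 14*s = s*(s - 1)*(s + 2)*(s + 7)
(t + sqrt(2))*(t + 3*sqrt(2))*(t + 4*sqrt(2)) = t^3 + 8*sqrt(2)*t^2 + 38*t + 24*sqrt(2)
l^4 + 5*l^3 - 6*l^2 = l^2*(l - 1)*(l + 6)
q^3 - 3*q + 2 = (q - 1)^2*(q + 2)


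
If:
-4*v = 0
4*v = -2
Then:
No Solution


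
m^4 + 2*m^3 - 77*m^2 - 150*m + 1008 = (m - 8)*(m - 3)*(m + 6)*(m + 7)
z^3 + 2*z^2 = z^2*(z + 2)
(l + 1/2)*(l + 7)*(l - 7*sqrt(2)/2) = l^3 - 7*sqrt(2)*l^2/2 + 15*l^2/2 - 105*sqrt(2)*l/4 + 7*l/2 - 49*sqrt(2)/4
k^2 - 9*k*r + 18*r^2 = (k - 6*r)*(k - 3*r)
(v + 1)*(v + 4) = v^2 + 5*v + 4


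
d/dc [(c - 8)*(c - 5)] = 2*c - 13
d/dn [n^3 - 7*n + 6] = 3*n^2 - 7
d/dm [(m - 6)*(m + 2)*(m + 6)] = 3*m^2 + 4*m - 36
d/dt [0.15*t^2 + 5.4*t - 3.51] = 0.3*t + 5.4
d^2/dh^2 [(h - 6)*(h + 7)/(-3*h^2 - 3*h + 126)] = 0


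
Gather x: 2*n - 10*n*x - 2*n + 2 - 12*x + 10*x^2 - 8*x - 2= 10*x^2 + x*(-10*n - 20)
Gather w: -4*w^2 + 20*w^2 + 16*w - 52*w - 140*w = 16*w^2 - 176*w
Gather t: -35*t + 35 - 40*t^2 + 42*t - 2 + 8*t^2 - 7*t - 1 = 32 - 32*t^2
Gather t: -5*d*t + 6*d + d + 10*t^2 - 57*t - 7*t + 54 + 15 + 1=7*d + 10*t^2 + t*(-5*d - 64) + 70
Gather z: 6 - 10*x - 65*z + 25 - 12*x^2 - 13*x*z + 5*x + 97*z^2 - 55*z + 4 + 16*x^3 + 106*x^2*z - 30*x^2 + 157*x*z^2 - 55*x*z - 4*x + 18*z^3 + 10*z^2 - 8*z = 16*x^3 - 42*x^2 - 9*x + 18*z^3 + z^2*(157*x + 107) + z*(106*x^2 - 68*x - 128) + 35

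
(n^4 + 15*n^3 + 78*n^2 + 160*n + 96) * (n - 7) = n^5 + 8*n^4 - 27*n^3 - 386*n^2 - 1024*n - 672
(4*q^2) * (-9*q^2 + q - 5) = -36*q^4 + 4*q^3 - 20*q^2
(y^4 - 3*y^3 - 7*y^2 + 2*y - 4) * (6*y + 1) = 6*y^5 - 17*y^4 - 45*y^3 + 5*y^2 - 22*y - 4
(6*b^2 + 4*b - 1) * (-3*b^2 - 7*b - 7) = -18*b^4 - 54*b^3 - 67*b^2 - 21*b + 7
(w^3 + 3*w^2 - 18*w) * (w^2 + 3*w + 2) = w^5 + 6*w^4 - 7*w^3 - 48*w^2 - 36*w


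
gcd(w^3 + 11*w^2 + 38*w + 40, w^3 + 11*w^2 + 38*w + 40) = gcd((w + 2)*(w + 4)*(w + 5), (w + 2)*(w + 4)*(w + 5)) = w^3 + 11*w^2 + 38*w + 40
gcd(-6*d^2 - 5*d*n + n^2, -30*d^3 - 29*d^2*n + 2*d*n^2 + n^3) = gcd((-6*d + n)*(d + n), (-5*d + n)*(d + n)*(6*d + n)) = d + n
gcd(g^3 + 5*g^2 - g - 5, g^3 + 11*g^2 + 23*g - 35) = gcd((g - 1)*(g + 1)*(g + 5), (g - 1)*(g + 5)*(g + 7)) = g^2 + 4*g - 5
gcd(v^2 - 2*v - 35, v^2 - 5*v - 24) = 1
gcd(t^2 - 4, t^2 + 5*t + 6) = t + 2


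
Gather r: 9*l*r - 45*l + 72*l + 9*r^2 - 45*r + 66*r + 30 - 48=27*l + 9*r^2 + r*(9*l + 21) - 18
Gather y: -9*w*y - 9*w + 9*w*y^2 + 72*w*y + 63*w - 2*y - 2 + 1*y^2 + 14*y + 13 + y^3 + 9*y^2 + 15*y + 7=54*w + y^3 + y^2*(9*w + 10) + y*(63*w + 27) + 18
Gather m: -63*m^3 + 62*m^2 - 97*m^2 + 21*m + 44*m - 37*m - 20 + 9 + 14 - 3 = -63*m^3 - 35*m^2 + 28*m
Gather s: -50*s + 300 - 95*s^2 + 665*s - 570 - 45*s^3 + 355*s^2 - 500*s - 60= -45*s^3 + 260*s^2 + 115*s - 330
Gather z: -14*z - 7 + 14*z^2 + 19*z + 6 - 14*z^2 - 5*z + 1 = 0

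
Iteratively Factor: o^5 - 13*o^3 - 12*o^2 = (o + 3)*(o^4 - 3*o^3 - 4*o^2) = o*(o + 3)*(o^3 - 3*o^2 - 4*o) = o*(o - 4)*(o + 3)*(o^2 + o) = o^2*(o - 4)*(o + 3)*(o + 1)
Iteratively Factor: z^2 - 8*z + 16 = (z - 4)*(z - 4)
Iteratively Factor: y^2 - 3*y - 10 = (y + 2)*(y - 5)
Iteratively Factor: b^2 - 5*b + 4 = (b - 1)*(b - 4)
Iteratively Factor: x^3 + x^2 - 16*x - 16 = (x - 4)*(x^2 + 5*x + 4) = (x - 4)*(x + 4)*(x + 1)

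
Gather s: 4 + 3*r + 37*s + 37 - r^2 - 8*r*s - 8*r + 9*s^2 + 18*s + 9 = -r^2 - 5*r + 9*s^2 + s*(55 - 8*r) + 50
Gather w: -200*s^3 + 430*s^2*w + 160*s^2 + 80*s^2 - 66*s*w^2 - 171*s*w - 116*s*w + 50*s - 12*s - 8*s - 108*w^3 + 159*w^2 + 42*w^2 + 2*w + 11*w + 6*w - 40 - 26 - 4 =-200*s^3 + 240*s^2 + 30*s - 108*w^3 + w^2*(201 - 66*s) + w*(430*s^2 - 287*s + 19) - 70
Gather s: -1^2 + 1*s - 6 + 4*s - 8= 5*s - 15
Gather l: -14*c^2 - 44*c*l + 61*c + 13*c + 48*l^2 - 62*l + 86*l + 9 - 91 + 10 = -14*c^2 + 74*c + 48*l^2 + l*(24 - 44*c) - 72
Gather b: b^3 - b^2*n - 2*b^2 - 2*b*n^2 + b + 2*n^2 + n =b^3 + b^2*(-n - 2) + b*(1 - 2*n^2) + 2*n^2 + n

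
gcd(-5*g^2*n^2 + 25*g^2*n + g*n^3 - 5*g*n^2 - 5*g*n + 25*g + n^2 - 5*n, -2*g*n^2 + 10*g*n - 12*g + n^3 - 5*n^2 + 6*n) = 1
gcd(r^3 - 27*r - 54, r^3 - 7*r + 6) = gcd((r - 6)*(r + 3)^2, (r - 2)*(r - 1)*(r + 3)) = r + 3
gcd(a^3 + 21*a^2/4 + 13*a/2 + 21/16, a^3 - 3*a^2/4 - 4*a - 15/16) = a^2 + 7*a/4 + 3/8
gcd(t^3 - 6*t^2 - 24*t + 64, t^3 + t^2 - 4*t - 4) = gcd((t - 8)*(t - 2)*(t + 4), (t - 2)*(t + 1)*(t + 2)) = t - 2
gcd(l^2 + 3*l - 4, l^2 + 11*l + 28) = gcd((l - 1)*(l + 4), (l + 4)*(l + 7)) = l + 4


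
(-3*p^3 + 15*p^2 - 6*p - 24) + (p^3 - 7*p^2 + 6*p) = -2*p^3 + 8*p^2 - 24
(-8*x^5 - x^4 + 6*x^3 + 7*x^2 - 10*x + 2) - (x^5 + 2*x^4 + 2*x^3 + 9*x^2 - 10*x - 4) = -9*x^5 - 3*x^4 + 4*x^3 - 2*x^2 + 6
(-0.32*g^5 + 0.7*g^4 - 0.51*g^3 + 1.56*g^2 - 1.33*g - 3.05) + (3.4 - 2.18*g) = -0.32*g^5 + 0.7*g^4 - 0.51*g^3 + 1.56*g^2 - 3.51*g + 0.35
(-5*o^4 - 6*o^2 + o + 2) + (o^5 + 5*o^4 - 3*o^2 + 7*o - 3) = o^5 - 9*o^2 + 8*o - 1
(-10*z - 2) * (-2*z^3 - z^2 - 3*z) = 20*z^4 + 14*z^3 + 32*z^2 + 6*z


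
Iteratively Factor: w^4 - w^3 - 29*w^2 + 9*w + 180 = (w + 4)*(w^3 - 5*w^2 - 9*w + 45) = (w - 5)*(w + 4)*(w^2 - 9) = (w - 5)*(w + 3)*(w + 4)*(w - 3)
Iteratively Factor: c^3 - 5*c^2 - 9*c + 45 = (c - 5)*(c^2 - 9) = (c - 5)*(c - 3)*(c + 3)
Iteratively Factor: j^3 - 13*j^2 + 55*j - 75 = (j - 5)*(j^2 - 8*j + 15) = (j - 5)^2*(j - 3)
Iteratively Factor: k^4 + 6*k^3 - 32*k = (k + 4)*(k^3 + 2*k^2 - 8*k) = (k - 2)*(k + 4)*(k^2 + 4*k) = k*(k - 2)*(k + 4)*(k + 4)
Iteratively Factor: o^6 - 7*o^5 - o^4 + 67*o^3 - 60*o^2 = (o - 4)*(o^5 - 3*o^4 - 13*o^3 + 15*o^2) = (o - 5)*(o - 4)*(o^4 + 2*o^3 - 3*o^2) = o*(o - 5)*(o - 4)*(o^3 + 2*o^2 - 3*o) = o^2*(o - 5)*(o - 4)*(o^2 + 2*o - 3) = o^2*(o - 5)*(o - 4)*(o + 3)*(o - 1)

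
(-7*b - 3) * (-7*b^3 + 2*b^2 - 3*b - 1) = 49*b^4 + 7*b^3 + 15*b^2 + 16*b + 3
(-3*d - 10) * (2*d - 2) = -6*d^2 - 14*d + 20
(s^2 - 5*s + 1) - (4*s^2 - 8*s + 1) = -3*s^2 + 3*s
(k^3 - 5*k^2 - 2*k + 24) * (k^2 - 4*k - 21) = k^5 - 9*k^4 - 3*k^3 + 137*k^2 - 54*k - 504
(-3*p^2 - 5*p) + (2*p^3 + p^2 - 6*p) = 2*p^3 - 2*p^2 - 11*p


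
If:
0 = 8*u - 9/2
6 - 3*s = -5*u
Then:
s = 47/16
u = 9/16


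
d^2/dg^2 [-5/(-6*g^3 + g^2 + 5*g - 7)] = 10*((1 - 18*g)*(6*g^3 - g^2 - 5*g + 7) + (-18*g^2 + 2*g + 5)^2)/(6*g^3 - g^2 - 5*g + 7)^3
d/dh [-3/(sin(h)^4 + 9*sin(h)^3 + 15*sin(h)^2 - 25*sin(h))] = 3*(4*cos(h) + 7/tan(h) - 5*cos(h)/sin(h)^2)/((sin(h) - 1)^2*(sin(h) + 5)^3)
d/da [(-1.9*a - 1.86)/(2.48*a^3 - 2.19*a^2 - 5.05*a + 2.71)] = (9.424*a^3 + 9.6774*a^2 - 8.1468*a - 14.542)/(6.1504*a^6 - 10.8624*a^5 - 20.2519*a^4 + 35.5606*a^3 + 13.6327*a^2 - 27.371*a + 7.3441)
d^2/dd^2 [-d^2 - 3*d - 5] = -2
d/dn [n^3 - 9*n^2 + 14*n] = 3*n^2 - 18*n + 14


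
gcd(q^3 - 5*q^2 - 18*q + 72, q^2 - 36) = q - 6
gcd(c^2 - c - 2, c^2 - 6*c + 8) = c - 2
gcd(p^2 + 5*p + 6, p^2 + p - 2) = p + 2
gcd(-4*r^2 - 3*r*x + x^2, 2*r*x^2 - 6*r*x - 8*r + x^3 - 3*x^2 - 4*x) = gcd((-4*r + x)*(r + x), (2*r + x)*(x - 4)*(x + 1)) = 1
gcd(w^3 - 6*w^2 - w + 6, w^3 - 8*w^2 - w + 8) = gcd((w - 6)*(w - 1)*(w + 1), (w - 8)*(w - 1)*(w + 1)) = w^2 - 1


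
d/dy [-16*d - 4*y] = -4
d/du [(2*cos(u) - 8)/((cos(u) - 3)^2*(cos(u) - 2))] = 4*(cos(u)^2 - 7*cos(u) + 11)*sin(u)/((cos(u) - 3)^3*(cos(u) - 2)^2)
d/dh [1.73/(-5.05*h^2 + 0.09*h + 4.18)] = (17.473*h - 0.1557)/(-5.05*h^2 + 0.09*h + 4.18)^2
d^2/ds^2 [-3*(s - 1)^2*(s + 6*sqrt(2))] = -18*s - 36*sqrt(2) + 12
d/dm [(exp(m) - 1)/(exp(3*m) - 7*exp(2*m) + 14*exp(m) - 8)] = 2*(3 - exp(m))*exp(m)/(exp(4*m) - 12*exp(3*m) + 52*exp(2*m) - 96*exp(m) + 64)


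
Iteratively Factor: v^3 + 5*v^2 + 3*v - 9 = (v + 3)*(v^2 + 2*v - 3) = (v - 1)*(v + 3)*(v + 3)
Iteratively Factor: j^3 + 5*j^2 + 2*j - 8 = (j - 1)*(j^2 + 6*j + 8) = (j - 1)*(j + 4)*(j + 2)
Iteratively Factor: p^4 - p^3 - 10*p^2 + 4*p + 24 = (p - 3)*(p^3 + 2*p^2 - 4*p - 8) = (p - 3)*(p + 2)*(p^2 - 4) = (p - 3)*(p - 2)*(p + 2)*(p + 2)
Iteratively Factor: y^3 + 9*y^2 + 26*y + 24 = (y + 3)*(y^2 + 6*y + 8) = (y + 3)*(y + 4)*(y + 2)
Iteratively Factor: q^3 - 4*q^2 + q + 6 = (q - 3)*(q^2 - q - 2) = (q - 3)*(q + 1)*(q - 2)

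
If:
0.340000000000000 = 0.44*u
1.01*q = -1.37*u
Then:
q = -1.05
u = 0.77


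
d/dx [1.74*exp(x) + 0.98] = 1.74*exp(x)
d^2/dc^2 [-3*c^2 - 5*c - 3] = -6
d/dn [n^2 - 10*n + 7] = 2*n - 10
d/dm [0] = 0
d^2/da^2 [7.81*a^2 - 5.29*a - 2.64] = 15.6200000000000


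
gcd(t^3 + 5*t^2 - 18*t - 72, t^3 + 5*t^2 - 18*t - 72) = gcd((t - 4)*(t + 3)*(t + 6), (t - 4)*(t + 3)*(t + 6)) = t^3 + 5*t^2 - 18*t - 72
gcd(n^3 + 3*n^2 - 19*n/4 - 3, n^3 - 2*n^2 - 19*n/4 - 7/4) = n + 1/2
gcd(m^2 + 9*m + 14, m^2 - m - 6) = m + 2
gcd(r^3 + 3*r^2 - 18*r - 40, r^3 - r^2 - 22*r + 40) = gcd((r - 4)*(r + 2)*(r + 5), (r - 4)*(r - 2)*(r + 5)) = r^2 + r - 20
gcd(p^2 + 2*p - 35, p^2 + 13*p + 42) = p + 7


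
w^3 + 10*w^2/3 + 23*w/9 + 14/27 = (w + 1/3)*(w + 2/3)*(w + 7/3)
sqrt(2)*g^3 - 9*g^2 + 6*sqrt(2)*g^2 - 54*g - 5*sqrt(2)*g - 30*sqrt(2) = (g + 6)*(g - 5*sqrt(2))*(sqrt(2)*g + 1)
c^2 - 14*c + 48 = (c - 8)*(c - 6)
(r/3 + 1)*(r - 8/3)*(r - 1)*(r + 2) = r^4/3 + 4*r^3/9 - 29*r^2/9 - 26*r/9 + 16/3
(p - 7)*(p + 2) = p^2 - 5*p - 14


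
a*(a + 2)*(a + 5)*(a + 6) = a^4 + 13*a^3 + 52*a^2 + 60*a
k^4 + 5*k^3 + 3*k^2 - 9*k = k*(k - 1)*(k + 3)^2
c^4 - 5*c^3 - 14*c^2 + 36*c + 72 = (c - 6)*(c - 3)*(c + 2)^2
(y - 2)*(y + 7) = y^2 + 5*y - 14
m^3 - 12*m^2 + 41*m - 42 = (m - 7)*(m - 3)*(m - 2)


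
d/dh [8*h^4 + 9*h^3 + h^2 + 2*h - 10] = 32*h^3 + 27*h^2 + 2*h + 2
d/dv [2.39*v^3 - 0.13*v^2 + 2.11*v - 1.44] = 7.17*v^2 - 0.26*v + 2.11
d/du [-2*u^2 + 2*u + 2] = 2 - 4*u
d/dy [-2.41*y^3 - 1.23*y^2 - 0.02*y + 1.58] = -7.23*y^2 - 2.46*y - 0.02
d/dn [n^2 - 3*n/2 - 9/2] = 2*n - 3/2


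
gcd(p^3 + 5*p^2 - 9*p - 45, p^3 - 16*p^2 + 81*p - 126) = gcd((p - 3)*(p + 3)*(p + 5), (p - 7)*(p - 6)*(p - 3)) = p - 3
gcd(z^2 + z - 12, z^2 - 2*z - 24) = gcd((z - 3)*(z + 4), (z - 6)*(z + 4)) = z + 4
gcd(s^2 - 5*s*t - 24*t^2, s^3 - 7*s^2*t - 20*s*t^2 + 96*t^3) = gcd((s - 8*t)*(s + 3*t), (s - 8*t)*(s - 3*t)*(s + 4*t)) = s - 8*t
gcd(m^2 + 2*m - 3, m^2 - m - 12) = m + 3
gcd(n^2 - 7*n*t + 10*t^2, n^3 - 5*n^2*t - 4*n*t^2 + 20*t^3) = n^2 - 7*n*t + 10*t^2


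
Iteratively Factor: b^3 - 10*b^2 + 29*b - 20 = (b - 1)*(b^2 - 9*b + 20) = (b - 5)*(b - 1)*(b - 4)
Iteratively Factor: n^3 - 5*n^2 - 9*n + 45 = (n + 3)*(n^2 - 8*n + 15) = (n - 5)*(n + 3)*(n - 3)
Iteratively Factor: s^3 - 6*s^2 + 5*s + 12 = (s - 4)*(s^2 - 2*s - 3) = (s - 4)*(s + 1)*(s - 3)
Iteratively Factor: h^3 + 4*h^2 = (h + 4)*(h^2) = h*(h + 4)*(h)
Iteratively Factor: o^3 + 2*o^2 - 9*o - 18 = (o - 3)*(o^2 + 5*o + 6) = (o - 3)*(o + 2)*(o + 3)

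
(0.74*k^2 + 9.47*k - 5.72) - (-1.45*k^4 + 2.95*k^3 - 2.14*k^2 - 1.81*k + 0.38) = 1.45*k^4 - 2.95*k^3 + 2.88*k^2 + 11.28*k - 6.1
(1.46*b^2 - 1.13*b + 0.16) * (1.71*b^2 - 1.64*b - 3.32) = 2.4966*b^4 - 4.3267*b^3 - 2.7204*b^2 + 3.4892*b - 0.5312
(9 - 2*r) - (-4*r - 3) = 2*r + 12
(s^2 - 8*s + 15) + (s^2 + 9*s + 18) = 2*s^2 + s + 33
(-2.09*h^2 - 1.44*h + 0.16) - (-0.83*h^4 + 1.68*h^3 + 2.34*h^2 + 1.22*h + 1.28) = 0.83*h^4 - 1.68*h^3 - 4.43*h^2 - 2.66*h - 1.12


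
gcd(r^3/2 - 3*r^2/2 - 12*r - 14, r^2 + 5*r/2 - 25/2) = 1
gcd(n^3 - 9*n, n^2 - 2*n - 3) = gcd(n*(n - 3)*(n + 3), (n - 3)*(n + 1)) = n - 3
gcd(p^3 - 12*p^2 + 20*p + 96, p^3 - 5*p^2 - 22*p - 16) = p^2 - 6*p - 16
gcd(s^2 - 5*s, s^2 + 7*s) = s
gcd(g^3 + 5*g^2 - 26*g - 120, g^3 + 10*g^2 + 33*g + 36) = g + 4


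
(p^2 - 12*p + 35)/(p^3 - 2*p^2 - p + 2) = (p^2 - 12*p + 35)/(p^3 - 2*p^2 - p + 2)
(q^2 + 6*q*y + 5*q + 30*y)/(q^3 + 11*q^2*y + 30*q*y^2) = (q + 5)/(q*(q + 5*y))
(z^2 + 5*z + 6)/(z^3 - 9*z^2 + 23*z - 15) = (z^2 + 5*z + 6)/(z^3 - 9*z^2 + 23*z - 15)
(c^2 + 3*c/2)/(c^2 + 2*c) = (c + 3/2)/(c + 2)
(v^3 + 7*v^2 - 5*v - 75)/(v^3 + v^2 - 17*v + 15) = (v + 5)/(v - 1)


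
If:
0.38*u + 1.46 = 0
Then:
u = -3.84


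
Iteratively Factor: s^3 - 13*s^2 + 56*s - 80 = (s - 4)*(s^2 - 9*s + 20) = (s - 4)^2*(s - 5)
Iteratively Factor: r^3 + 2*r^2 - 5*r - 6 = (r - 2)*(r^2 + 4*r + 3) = (r - 2)*(r + 3)*(r + 1)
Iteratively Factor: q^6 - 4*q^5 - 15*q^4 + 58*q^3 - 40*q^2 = (q)*(q^5 - 4*q^4 - 15*q^3 + 58*q^2 - 40*q) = q*(q + 4)*(q^4 - 8*q^3 + 17*q^2 - 10*q) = q*(q - 2)*(q + 4)*(q^3 - 6*q^2 + 5*q) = q*(q - 5)*(q - 2)*(q + 4)*(q^2 - q) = q*(q - 5)*(q - 2)*(q - 1)*(q + 4)*(q)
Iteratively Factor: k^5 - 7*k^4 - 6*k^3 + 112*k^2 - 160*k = (k)*(k^4 - 7*k^3 - 6*k^2 + 112*k - 160) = k*(k + 4)*(k^3 - 11*k^2 + 38*k - 40) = k*(k - 2)*(k + 4)*(k^2 - 9*k + 20) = k*(k - 5)*(k - 2)*(k + 4)*(k - 4)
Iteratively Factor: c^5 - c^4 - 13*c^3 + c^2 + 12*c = (c + 3)*(c^4 - 4*c^3 - c^2 + 4*c) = c*(c + 3)*(c^3 - 4*c^2 - c + 4) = c*(c - 1)*(c + 3)*(c^2 - 3*c - 4) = c*(c - 4)*(c - 1)*(c + 3)*(c + 1)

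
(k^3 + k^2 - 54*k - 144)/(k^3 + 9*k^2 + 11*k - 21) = (k^2 - 2*k - 48)/(k^2 + 6*k - 7)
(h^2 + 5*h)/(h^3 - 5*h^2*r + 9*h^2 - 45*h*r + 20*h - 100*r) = h/(h^2 - 5*h*r + 4*h - 20*r)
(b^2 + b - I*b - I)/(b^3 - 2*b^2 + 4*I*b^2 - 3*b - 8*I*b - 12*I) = (b - I)/(b^2 + b*(-3 + 4*I) - 12*I)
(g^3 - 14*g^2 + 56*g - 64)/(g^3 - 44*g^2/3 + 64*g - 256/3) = 3*(g - 2)/(3*g - 8)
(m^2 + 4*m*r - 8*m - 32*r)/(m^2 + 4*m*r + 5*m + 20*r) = (m - 8)/(m + 5)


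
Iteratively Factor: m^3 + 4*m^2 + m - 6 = (m + 2)*(m^2 + 2*m - 3) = (m - 1)*(m + 2)*(m + 3)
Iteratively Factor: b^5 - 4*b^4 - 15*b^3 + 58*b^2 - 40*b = (b - 1)*(b^4 - 3*b^3 - 18*b^2 + 40*b) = (b - 5)*(b - 1)*(b^3 + 2*b^2 - 8*b) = (b - 5)*(b - 2)*(b - 1)*(b^2 + 4*b) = (b - 5)*(b - 2)*(b - 1)*(b + 4)*(b)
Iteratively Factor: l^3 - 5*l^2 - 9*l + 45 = (l + 3)*(l^2 - 8*l + 15) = (l - 3)*(l + 3)*(l - 5)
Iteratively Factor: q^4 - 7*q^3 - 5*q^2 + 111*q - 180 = (q - 3)*(q^3 - 4*q^2 - 17*q + 60) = (q - 3)*(q + 4)*(q^2 - 8*q + 15) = (q - 5)*(q - 3)*(q + 4)*(q - 3)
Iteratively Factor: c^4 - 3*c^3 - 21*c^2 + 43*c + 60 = (c - 3)*(c^3 - 21*c - 20) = (c - 3)*(c + 1)*(c^2 - c - 20) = (c - 3)*(c + 1)*(c + 4)*(c - 5)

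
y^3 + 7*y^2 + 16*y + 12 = (y + 2)^2*(y + 3)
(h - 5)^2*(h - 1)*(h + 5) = h^4 - 6*h^3 - 20*h^2 + 150*h - 125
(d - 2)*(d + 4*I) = d^2 - 2*d + 4*I*d - 8*I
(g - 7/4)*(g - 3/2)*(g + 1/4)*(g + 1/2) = g^4 - 5*g^3/2 + 5*g^2/16 + 25*g/16 + 21/64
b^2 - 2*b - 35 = (b - 7)*(b + 5)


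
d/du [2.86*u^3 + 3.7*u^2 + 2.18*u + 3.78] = 8.58*u^2 + 7.4*u + 2.18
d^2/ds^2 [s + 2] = 0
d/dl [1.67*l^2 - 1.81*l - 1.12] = 3.34*l - 1.81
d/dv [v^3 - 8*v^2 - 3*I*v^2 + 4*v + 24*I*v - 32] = 3*v^2 - 16*v - 6*I*v + 4 + 24*I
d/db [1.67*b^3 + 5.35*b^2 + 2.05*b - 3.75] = 5.01*b^2 + 10.7*b + 2.05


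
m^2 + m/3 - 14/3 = (m - 2)*(m + 7/3)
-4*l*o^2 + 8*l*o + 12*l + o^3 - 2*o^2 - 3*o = (-4*l + o)*(o - 3)*(o + 1)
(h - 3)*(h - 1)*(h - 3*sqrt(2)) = h^3 - 3*sqrt(2)*h^2 - 4*h^2 + 3*h + 12*sqrt(2)*h - 9*sqrt(2)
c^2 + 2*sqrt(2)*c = c*(c + 2*sqrt(2))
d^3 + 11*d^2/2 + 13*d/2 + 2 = (d + 1/2)*(d + 1)*(d + 4)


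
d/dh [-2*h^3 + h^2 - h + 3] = -6*h^2 + 2*h - 1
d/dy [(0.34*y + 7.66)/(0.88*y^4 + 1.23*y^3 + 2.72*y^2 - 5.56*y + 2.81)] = (-0.8976*y^4 - 27.7996*y^3 - 29.1902*y^2 - 41.6704*y + 43.545)/(0.7744*y^8 + 2.1648*y^7 + 6.3001*y^6 - 3.0944*y^5 - 1.3336*y^4 - 23.3338*y^3 + 46.2*y^2 - 31.2472*y + 7.8961)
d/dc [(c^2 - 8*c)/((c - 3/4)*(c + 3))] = 4*(41*c^2 - 18*c + 72)/(16*c^4 + 72*c^3 + 9*c^2 - 162*c + 81)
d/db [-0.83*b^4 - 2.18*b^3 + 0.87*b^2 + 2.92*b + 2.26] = -3.32*b^3 - 6.54*b^2 + 1.74*b + 2.92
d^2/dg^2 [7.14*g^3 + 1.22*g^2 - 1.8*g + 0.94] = 42.84*g + 2.44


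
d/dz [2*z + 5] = 2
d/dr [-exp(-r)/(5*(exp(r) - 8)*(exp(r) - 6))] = (3*exp(2*r) - 28*exp(r) + 48)*exp(-r)/(5*(exp(4*r) - 28*exp(3*r) + 292*exp(2*r) - 1344*exp(r) + 2304))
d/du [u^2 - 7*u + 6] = 2*u - 7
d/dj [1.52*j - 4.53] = 1.52000000000000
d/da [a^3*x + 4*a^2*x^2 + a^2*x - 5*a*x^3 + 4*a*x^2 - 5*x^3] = x*(3*a^2 + 8*a*x + 2*a - 5*x^2 + 4*x)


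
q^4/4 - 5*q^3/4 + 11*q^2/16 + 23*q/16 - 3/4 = (q/4 + 1/4)*(q - 4)*(q - 3/2)*(q - 1/2)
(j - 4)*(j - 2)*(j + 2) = j^3 - 4*j^2 - 4*j + 16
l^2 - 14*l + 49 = (l - 7)^2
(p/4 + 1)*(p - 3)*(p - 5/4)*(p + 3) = p^4/4 + 11*p^3/16 - 7*p^2/2 - 99*p/16 + 45/4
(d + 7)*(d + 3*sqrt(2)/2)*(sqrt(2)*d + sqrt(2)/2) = sqrt(2)*d^3 + 3*d^2 + 15*sqrt(2)*d^2/2 + 7*sqrt(2)*d/2 + 45*d/2 + 21/2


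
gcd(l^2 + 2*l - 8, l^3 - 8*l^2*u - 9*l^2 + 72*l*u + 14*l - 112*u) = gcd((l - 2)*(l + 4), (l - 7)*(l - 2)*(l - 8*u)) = l - 2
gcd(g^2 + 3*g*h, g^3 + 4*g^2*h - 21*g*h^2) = g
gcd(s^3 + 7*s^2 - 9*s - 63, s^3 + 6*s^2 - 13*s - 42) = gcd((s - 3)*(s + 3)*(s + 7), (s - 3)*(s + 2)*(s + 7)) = s^2 + 4*s - 21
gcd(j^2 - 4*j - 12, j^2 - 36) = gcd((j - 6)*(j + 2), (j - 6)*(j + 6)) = j - 6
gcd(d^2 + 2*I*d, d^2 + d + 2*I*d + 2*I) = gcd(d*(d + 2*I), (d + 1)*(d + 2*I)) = d + 2*I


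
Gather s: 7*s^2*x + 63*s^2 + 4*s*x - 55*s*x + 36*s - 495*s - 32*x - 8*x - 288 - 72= s^2*(7*x + 63) + s*(-51*x - 459) - 40*x - 360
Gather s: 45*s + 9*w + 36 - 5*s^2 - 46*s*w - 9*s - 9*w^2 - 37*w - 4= -5*s^2 + s*(36 - 46*w) - 9*w^2 - 28*w + 32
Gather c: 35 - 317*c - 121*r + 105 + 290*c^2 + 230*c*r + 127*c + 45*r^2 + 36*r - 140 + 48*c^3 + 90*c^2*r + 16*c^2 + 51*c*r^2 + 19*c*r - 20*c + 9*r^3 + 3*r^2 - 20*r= 48*c^3 + c^2*(90*r + 306) + c*(51*r^2 + 249*r - 210) + 9*r^3 + 48*r^2 - 105*r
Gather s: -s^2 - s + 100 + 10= -s^2 - s + 110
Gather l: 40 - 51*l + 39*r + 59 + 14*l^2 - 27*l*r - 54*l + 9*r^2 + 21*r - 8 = 14*l^2 + l*(-27*r - 105) + 9*r^2 + 60*r + 91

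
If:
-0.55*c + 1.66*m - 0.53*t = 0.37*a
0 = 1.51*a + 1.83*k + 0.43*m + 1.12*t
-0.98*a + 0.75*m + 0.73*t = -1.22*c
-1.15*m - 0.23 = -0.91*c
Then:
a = 19.6430716623736*t + 6.30654758557079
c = 10.2125350100672*t + 3.49075959191478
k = -18.7191061492759*t - 5.8058228133333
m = 8.08122335579227*t + 2.56225324229779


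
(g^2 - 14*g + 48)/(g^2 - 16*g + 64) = (g - 6)/(g - 8)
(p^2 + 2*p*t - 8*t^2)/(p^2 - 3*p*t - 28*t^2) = (p - 2*t)/(p - 7*t)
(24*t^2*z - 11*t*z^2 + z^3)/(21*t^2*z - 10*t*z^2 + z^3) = (-8*t + z)/(-7*t + z)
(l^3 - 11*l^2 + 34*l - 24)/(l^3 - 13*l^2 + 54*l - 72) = (l - 1)/(l - 3)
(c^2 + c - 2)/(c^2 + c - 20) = (c^2 + c - 2)/(c^2 + c - 20)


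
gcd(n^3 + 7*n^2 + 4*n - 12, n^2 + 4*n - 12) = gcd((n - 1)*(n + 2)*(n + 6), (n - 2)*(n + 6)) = n + 6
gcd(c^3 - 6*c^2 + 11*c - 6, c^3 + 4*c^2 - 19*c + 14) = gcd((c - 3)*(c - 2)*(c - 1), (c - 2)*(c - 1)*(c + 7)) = c^2 - 3*c + 2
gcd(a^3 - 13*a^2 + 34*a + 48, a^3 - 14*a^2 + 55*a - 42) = a - 6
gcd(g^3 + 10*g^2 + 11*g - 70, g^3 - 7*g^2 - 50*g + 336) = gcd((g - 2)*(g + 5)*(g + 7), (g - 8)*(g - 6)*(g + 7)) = g + 7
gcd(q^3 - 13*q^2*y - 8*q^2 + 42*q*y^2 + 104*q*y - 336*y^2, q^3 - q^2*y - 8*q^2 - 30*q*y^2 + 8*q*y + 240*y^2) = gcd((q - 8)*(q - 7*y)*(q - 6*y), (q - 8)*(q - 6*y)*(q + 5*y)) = -q^2 + 6*q*y + 8*q - 48*y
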